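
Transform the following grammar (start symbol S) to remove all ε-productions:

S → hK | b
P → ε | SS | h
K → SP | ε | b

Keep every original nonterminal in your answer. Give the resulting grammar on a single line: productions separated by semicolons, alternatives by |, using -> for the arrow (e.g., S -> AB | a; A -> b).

S -> b | h | hK; K -> S | b | SP; P -> h | SS

Nullable set: {K, P}.
S -> hK: K nullable, giving h | hK.
Drop K -> ε.
K -> SP: P nullable, giving S | SP.
Drop P -> ε.
Unchanged (no nullable symbols): S -> b; K -> b; P -> SS; P -> h.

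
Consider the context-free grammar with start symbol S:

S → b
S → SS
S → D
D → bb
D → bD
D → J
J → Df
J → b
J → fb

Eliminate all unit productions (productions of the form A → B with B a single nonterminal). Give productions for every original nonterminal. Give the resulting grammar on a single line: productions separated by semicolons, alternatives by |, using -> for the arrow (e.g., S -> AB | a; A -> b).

Unit productions: D->J, S->D.
Unit pairs (A ⇒* B via units): (D,J), (S,D), (S,J).
S: inherits non-unit rules of {D, J, S} → Df | SS | b | bD | bb | fb.
D: inherits non-unit rules of {D, J} → Df | b | bD | bb | fb.
J: inherits non-unit rules of {J} → Df | b | fb.

S -> b | Df | SS | bD | bb | fb; D -> b | Df | bD | bb | fb; J -> b | Df | fb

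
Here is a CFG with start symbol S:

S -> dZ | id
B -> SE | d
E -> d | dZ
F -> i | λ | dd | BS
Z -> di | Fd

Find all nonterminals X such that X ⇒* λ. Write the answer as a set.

{F}

Directly nullable (have an ε-rule): {F}.
Not nullable: B, E, S, Z — each has a terminal in every rule's right-hand side or depends on a non-nullable symbol.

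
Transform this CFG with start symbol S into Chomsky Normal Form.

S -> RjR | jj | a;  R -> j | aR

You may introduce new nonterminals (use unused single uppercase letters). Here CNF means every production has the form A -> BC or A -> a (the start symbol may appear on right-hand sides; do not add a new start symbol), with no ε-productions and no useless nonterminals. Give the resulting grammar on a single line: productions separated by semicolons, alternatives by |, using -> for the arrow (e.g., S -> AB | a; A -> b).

S -> a | BB | RC; A -> a; B -> j; C -> BR; R -> j | AR

No ε-productions.
No unit productions to eliminate.
TERM: introduce A -> a, B -> j and substitute in every rule of length ≥2.
BIN: S -> RBR becomes S -> RC, C -> BR.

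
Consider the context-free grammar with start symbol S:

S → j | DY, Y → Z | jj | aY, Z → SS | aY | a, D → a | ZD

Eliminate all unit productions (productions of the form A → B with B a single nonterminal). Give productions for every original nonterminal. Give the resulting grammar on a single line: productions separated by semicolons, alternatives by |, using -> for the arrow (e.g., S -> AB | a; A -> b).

S -> j | DY; D -> a | ZD; Y -> a | SS | aY | jj; Z -> a | SS | aY

Unit productions: Y->Z.
Unit pairs (A ⇒* B via units): (Y,Z).
S: inherits non-unit rules of {S} → DY | j.
D: inherits non-unit rules of {D} → ZD | a.
Y: inherits non-unit rules of {Y, Z} → SS | a | aY | jj.
Z: inherits non-unit rules of {Z} → SS | a | aY.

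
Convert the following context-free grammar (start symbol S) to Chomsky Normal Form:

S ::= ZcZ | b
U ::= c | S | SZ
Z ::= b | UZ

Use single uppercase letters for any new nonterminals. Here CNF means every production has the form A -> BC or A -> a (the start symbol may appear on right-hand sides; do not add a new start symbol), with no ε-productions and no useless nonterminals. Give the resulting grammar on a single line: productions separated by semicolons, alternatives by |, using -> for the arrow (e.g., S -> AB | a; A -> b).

S -> b | ZB; A -> c; B -> AZ; C -> AZ; U -> b | c | SZ | ZC; Z -> b | UZ

No ε-productions.
After unit-elimination: S -> b | ZcZ; U -> b | c | SZ | ZcZ; Z -> b | UZ.
TERM: introduce A -> c and substitute in every rule of length ≥2.
BIN: S -> ZAZ becomes S -> ZB, B -> AZ; U -> ZAZ becomes U -> ZC, C -> AZ.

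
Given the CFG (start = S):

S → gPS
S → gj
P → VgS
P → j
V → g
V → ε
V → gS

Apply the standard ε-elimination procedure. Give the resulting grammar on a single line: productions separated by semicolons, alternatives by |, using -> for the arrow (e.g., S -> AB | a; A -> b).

S -> gj | gPS; P -> j | gS | VgS; V -> g | gS

Nullable set: {V}.
P -> VgS: V nullable, giving VgS | gS.
Drop V -> ε.
Unchanged (no nullable symbols): S -> gPS; S -> gj; P -> j; V -> g; V -> gS.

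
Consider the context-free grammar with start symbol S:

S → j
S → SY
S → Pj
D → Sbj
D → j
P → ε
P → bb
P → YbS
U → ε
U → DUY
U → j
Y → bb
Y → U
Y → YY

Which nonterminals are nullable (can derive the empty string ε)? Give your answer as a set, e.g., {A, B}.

Directly nullable (have an ε-rule): {P, U}.
Y is nullable via Y -> U (every symbol on the right is already known nullable).
Not nullable: D, S — each has a terminal in every rule's right-hand side or depends on a non-nullable symbol.

{P, U, Y}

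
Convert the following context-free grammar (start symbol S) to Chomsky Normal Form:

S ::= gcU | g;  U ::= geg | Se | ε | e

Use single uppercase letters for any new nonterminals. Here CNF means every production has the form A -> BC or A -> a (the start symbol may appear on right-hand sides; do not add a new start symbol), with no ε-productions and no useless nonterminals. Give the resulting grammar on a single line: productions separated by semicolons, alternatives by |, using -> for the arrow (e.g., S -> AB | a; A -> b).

S -> g | AB | AD; A -> g; B -> c; C -> e; D -> BU; E -> CA; U -> e | AE | SC

Nullable: {U}; after ε-elimination: S -> g | gc | gcU; U -> e | Se | geg.
No unit productions to eliminate.
TERM: introduce B -> c, C -> e, A -> g and substitute in every rule of length ≥2.
BIN: S -> ABU becomes S -> AD, D -> BU; U -> ACA becomes U -> AE, E -> CA.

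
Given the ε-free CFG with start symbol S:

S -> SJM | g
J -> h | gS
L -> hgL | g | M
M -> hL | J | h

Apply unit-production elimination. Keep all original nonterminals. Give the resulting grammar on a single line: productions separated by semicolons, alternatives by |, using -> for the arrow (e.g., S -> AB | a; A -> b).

S -> g | SJM; J -> h | gS; L -> g | h | gS | hL | hgL; M -> h | gS | hL

Unit productions: L->M, M->J.
Unit pairs (A ⇒* B via units): (L,J), (L,M), (M,J).
S: inherits non-unit rules of {S} → SJM | g.
J: inherits non-unit rules of {J} → gS | h.
L: inherits non-unit rules of {J, L, M} → g | gS | h | hL | hgL.
M: inherits non-unit rules of {J, M} → gS | h | hL.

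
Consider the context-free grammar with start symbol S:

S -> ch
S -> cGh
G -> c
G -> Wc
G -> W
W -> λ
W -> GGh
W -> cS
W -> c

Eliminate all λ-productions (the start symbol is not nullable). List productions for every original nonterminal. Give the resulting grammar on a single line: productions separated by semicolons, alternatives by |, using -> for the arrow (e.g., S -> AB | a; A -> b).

Nullable set: {G, W}.
S -> cGh: G nullable, giving cGh | ch.
G -> W: W nullable, giving W.
G -> Wc: W nullable, giving Wc | c.
Drop W -> λ.
W -> GGh: G, G nullable, giving GGh | Gh | h.
Unchanged (no nullable symbols): S -> ch; G -> c; W -> c; W -> cS.

S -> ch | cGh; G -> W | c | Wc; W -> c | h | Gh | cS | GGh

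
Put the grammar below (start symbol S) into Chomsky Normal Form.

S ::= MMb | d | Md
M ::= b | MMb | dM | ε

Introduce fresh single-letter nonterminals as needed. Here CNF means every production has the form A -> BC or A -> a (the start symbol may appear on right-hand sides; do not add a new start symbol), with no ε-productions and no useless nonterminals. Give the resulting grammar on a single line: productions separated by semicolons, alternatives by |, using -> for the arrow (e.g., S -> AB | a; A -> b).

Nullable: {M}; after ε-elimination: S -> b | d | Mb | Md | MMb; M -> b | d | Mb | dM | MMb.
No unit productions to eliminate.
TERM: introduce A -> b, B -> d and substitute in every rule of length ≥2.
BIN: M -> MMA becomes M -> MC, C -> MA; S -> MMA becomes S -> MD, D -> MA.

S -> b | d | MA | MB | MD; A -> b; B -> d; C -> MA; D -> MA; M -> b | d | BM | MA | MC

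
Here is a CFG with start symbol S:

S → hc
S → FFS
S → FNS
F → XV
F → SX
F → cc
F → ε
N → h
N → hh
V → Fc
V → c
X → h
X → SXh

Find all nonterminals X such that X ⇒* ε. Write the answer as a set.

Directly nullable (have an ε-rule): {F}.
Not nullable: N, S, V, X — each has a terminal in every rule's right-hand side or depends on a non-nullable symbol.

{F}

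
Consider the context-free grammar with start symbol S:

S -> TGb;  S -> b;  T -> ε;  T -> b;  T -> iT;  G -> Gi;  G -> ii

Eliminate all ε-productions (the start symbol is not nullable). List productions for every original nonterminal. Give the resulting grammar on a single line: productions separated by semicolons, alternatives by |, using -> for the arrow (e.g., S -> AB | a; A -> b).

S -> b | Gb | TGb; G -> Gi | ii; T -> b | i | iT

Nullable set: {T}.
S -> TGb: T nullable, giving Gb | TGb.
Drop T -> ε.
T -> iT: T nullable, giving i | iT.
Unchanged (no nullable symbols): S -> b; G -> Gi; G -> ii; T -> b.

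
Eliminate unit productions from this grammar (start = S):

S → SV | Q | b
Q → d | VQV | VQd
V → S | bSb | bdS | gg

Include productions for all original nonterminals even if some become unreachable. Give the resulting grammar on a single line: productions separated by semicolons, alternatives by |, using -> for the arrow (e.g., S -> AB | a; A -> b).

Unit productions: S->Q, V->S.
Unit pairs (A ⇒* B via units): (S,Q), (V,Q), (V,S).
S: inherits non-unit rules of {Q, S} → SV | VQV | VQd | b | d.
Q: inherits non-unit rules of {Q} → VQV | VQd | d.
V: inherits non-unit rules of {Q, S, V} → SV | VQV | VQd | b | bSb | bdS | d | gg.

S -> b | d | SV | VQV | VQd; Q -> d | VQV | VQd; V -> b | d | SV | gg | VQV | VQd | bSb | bdS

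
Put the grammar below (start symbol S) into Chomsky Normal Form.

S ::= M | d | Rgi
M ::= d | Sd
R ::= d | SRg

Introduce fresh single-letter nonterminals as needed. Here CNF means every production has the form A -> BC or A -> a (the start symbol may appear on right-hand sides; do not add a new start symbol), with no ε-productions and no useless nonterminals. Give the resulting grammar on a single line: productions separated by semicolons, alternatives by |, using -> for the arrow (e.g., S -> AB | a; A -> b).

No ε-productions.
After unit-elimination: S -> d | Sd | Rgi; M -> d | Sd; R -> d | SRg.
TERM: introduce A -> d, B -> g, C -> i and substitute in every rule of length ≥2.
BIN: R -> SRB becomes R -> SD, D -> RB; S -> RBC becomes S -> RE, E -> BC.
Drop unreachable/unproductive: M.

S -> d | RE | SA; A -> d; B -> g; C -> i; D -> RB; E -> BC; R -> d | SD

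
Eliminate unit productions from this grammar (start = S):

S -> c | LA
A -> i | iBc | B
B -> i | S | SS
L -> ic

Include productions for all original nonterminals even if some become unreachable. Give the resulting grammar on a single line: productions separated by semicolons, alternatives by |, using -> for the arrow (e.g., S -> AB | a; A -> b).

Unit productions: A->B, B->S.
Unit pairs (A ⇒* B via units): (A,B), (A,S), (B,S).
S: inherits non-unit rules of {S} → LA | c.
A: inherits non-unit rules of {A, B, S} → LA | SS | c | i | iBc.
B: inherits non-unit rules of {B, S} → LA | SS | c | i.
L: inherits non-unit rules of {L} → ic.

S -> c | LA; A -> c | i | LA | SS | iBc; B -> c | i | LA | SS; L -> ic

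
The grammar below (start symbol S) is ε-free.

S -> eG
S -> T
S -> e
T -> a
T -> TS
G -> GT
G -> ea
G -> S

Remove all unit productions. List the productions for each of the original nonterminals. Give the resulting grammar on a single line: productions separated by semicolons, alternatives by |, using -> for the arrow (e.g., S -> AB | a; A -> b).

Unit productions: G->S, S->T.
Unit pairs (A ⇒* B via units): (G,S), (G,T), (S,T).
S: inherits non-unit rules of {S, T} → TS | a | e | eG.
G: inherits non-unit rules of {G, S, T} → GT | TS | a | e | eG | ea.
T: inherits non-unit rules of {T} → TS | a.

S -> a | e | TS | eG; G -> a | e | GT | TS | eG | ea; T -> a | TS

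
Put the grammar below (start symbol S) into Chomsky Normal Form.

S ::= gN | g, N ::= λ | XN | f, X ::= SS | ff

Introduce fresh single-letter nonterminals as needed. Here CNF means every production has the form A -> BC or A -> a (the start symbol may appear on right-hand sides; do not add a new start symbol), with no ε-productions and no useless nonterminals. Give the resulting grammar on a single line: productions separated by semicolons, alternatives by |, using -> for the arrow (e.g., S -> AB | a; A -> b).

Nullable: {N}; after ε-elimination: S -> g | gN; N -> X | f | XN; X -> SS | ff.
After unit-elimination: S -> g | gN; N -> f | SS | XN | ff; X -> SS | ff.
TERM: introduce A -> f, B -> g and substitute in every rule of length ≥2.

S -> g | BN; A -> f; B -> g; N -> f | AA | SS | XN; X -> AA | SS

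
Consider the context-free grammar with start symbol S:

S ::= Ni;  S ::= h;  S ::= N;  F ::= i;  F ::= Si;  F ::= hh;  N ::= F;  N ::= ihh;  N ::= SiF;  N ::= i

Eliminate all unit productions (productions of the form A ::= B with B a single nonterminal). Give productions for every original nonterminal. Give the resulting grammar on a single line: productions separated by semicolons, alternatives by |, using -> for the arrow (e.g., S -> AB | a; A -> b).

S -> h | i | Ni | Si | hh | SiF | ihh; F -> i | Si | hh; N -> i | Si | hh | SiF | ihh

Unit productions: N->F, S->N.
Unit pairs (A ⇒* B via units): (N,F), (S,F), (S,N).
S: inherits non-unit rules of {F, N, S} → Ni | Si | SiF | h | hh | i | ihh.
F: inherits non-unit rules of {F} → Si | hh | i.
N: inherits non-unit rules of {F, N} → Si | SiF | hh | i | ihh.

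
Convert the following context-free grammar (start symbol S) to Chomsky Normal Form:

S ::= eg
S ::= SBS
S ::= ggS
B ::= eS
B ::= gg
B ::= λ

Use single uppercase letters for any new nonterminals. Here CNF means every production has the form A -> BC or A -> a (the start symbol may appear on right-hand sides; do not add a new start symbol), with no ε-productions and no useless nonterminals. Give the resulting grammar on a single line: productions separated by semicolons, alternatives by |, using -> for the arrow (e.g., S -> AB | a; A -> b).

S -> AC | CD | SE | SS; A -> e; B -> AS | CC; C -> g; D -> CS; E -> BS

Nullable: {B}; after ε-elimination: S -> SS | eg | SBS | ggS; B -> eS | gg.
No unit productions to eliminate.
TERM: introduce A -> e, C -> g and substitute in every rule of length ≥2.
BIN: S -> CCS becomes S -> CD, D -> CS; S -> SBS becomes S -> SE, E -> BS.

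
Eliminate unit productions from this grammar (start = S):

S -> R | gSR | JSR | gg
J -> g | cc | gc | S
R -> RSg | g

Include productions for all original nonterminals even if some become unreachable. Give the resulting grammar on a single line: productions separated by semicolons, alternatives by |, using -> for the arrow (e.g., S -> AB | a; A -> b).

Unit productions: J->S, S->R.
Unit pairs (A ⇒* B via units): (J,R), (J,S), (S,R).
S: inherits non-unit rules of {R, S} → JSR | RSg | g | gSR | gg.
J: inherits non-unit rules of {J, R, S} → JSR | RSg | cc | g | gSR | gc | gg.
R: inherits non-unit rules of {R} → RSg | g.

S -> g | gg | JSR | RSg | gSR; J -> g | cc | gc | gg | JSR | RSg | gSR; R -> g | RSg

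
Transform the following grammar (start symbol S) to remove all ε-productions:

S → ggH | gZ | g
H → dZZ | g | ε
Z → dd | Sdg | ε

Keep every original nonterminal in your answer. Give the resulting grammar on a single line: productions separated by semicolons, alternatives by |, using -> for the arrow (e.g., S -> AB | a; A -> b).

Nullable set: {H, Z}.
S -> gZ: Z nullable, giving g | gZ.
S -> ggH: H nullable, giving gg | ggH.
Drop H -> ε.
H -> dZZ: Z, Z nullable, giving d | dZ | dZZ.
Drop Z -> ε.
Unchanged (no nullable symbols): S -> g; H -> g; Z -> Sdg; Z -> dd.

S -> g | gZ | gg | ggH; H -> d | g | dZ | dZZ; Z -> dd | Sdg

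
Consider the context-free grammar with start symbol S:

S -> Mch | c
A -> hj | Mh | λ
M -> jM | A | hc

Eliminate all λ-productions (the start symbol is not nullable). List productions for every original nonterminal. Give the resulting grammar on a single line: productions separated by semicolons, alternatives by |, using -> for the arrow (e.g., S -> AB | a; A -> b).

S -> c | ch | Mch; A -> h | Mh | hj; M -> A | j | hc | jM

Nullable set: {A, M}.
S -> Mch: M nullable, giving Mch | ch.
Drop A -> λ.
A -> Mh: M nullable, giving Mh | h.
M -> A: A nullable, giving A.
M -> jM: M nullable, giving j | jM.
Unchanged (no nullable symbols): S -> c; A -> hj; M -> hc.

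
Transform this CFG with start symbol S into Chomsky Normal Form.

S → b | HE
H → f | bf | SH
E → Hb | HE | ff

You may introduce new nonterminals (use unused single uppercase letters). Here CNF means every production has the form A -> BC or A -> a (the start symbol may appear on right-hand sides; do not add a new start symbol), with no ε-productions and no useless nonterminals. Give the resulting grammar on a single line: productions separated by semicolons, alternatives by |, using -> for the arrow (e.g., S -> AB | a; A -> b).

S -> b | HE; A -> b; B -> f; E -> BB | HA | HE; H -> f | AB | SH

No ε-productions.
No unit productions to eliminate.
TERM: introduce A -> b, B -> f and substitute in every rule of length ≥2.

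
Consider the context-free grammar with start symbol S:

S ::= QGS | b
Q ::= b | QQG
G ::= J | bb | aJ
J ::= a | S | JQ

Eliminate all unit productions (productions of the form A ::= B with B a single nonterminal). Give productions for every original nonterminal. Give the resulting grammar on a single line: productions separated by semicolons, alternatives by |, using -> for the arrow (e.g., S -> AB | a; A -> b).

Unit productions: G->J, J->S.
Unit pairs (A ⇒* B via units): (G,J), (G,S), (J,S).
S: inherits non-unit rules of {S} → QGS | b.
G: inherits non-unit rules of {G, J, S} → JQ | QGS | a | aJ | b | bb.
J: inherits non-unit rules of {J, S} → JQ | QGS | a | b.
Q: inherits non-unit rules of {Q} → QQG | b.

S -> b | QGS; G -> a | b | JQ | aJ | bb | QGS; J -> a | b | JQ | QGS; Q -> b | QQG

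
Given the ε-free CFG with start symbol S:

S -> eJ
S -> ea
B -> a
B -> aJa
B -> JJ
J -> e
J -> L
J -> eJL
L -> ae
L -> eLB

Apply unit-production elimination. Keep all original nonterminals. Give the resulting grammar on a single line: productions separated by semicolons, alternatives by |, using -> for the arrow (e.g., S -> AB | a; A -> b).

S -> eJ | ea; B -> a | JJ | aJa; J -> e | ae | eJL | eLB; L -> ae | eLB

Unit productions: J->L.
Unit pairs (A ⇒* B via units): (J,L).
S: inherits non-unit rules of {S} → eJ | ea.
B: inherits non-unit rules of {B} → JJ | a | aJa.
J: inherits non-unit rules of {J, L} → ae | e | eJL | eLB.
L: inherits non-unit rules of {L} → ae | eLB.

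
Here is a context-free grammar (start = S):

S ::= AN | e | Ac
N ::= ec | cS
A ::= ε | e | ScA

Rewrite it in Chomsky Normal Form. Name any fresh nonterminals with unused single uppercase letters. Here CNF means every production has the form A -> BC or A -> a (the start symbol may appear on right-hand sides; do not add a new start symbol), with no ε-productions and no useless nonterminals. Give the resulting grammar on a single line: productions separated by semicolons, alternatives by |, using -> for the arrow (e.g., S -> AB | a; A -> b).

Nullable: {A}; after ε-elimination: S -> N | c | e | AN | Ac; A -> e | Sc | ScA; N -> cS | ec.
After unit-elimination: S -> c | e | AN | Ac | cS | ec; A -> e | Sc | ScA; N -> cS | ec.
TERM: introduce B -> c, C -> e and substitute in every rule of length ≥2.
BIN: A -> SBA becomes A -> SD, D -> BA.

S -> c | e | AB | AN | BS | CB; A -> e | SB | SD; B -> c; C -> e; D -> BA; N -> BS | CB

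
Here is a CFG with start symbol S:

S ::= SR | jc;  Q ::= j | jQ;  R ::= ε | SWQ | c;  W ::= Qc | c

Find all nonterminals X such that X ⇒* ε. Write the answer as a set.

Directly nullable (have an ε-rule): {R}.
Not nullable: Q, S, W — each has a terminal in every rule's right-hand side or depends on a non-nullable symbol.

{R}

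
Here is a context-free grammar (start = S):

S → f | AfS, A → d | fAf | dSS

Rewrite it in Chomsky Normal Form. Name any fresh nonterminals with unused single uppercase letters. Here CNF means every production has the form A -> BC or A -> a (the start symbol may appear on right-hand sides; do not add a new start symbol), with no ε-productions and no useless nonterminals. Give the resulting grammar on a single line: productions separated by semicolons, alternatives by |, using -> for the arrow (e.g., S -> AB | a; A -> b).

S -> f | AF; A -> d | BD | CE; B -> d; C -> f; D -> SS; E -> AC; F -> CS

No ε-productions.
No unit productions to eliminate.
TERM: introduce B -> d, C -> f and substitute in every rule of length ≥2.
BIN: A -> BSS becomes A -> BD, D -> SS; A -> CAC becomes A -> CE, E -> AC; S -> ACS becomes S -> AF, F -> CS.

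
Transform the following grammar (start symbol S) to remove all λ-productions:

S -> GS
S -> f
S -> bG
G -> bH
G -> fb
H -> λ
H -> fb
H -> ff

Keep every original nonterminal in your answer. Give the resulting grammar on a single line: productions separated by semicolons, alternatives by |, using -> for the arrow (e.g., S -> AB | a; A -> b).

S -> f | GS | bG; G -> b | bH | fb; H -> fb | ff

Nullable set: {H}.
G -> bH: H nullable, giving b | bH.
Drop H -> λ.
Unchanged (no nullable symbols): S -> GS; S -> bG; S -> f; G -> fb; H -> fb; H -> ff.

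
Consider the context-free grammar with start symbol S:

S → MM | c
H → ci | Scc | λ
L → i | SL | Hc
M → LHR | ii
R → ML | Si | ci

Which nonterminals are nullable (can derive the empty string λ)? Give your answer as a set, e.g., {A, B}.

{H}

Directly nullable (have an ε-rule): {H}.
Not nullable: L, M, R, S — each has a terminal in every rule's right-hand side or depends on a non-nullable symbol.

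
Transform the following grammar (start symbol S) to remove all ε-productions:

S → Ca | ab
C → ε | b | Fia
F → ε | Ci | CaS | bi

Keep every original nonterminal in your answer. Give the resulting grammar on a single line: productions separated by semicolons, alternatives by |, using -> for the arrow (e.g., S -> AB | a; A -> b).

Nullable set: {C, F}.
S -> Ca: C nullable, giving Ca | a.
Drop C -> ε.
C -> Fia: F nullable, giving Fia | ia.
Drop F -> ε.
F -> CaS: C nullable, giving CaS | aS.
F -> Ci: C nullable, giving Ci | i.
Unchanged (no nullable symbols): S -> ab; C -> b; F -> bi.

S -> a | Ca | ab; C -> b | ia | Fia; F -> i | Ci | aS | bi | CaS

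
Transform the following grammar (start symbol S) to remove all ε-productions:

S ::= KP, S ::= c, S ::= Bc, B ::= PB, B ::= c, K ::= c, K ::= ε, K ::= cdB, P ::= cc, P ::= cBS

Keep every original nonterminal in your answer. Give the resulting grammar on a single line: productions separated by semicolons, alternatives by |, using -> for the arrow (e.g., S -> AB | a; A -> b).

S -> P | c | Bc | KP; B -> c | PB; K -> c | cdB; P -> cc | cBS

Nullable set: {K}.
S -> KP: K nullable, giving KP | P.
Drop K -> ε.
Unchanged (no nullable symbols): S -> Bc; S -> c; B -> PB; B -> c; K -> c; K -> cdB; P -> cBS; P -> cc.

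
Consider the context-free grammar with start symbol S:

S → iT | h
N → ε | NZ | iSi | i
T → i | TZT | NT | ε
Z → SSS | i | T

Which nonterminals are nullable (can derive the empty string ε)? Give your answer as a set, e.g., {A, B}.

{N, T, Z}

Directly nullable (have an ε-rule): {N, T}.
Z is nullable via Z -> T (every symbol on the right is already known nullable).
Not nullable: S — each has a terminal in every rule's right-hand side or depends on a non-nullable symbol.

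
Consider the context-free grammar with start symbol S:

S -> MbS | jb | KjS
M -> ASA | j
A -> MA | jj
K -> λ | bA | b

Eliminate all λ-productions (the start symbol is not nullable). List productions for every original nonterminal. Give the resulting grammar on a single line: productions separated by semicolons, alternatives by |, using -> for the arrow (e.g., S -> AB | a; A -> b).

S -> jS | jb | KjS | MbS; A -> MA | jj; K -> b | bA; M -> j | ASA

Nullable set: {K}.
S -> KjS: K nullable, giving KjS | jS.
Drop K -> λ.
Unchanged (no nullable symbols): S -> MbS; S -> jb; A -> MA; A -> jj; K -> b; K -> bA; M -> ASA; M -> j.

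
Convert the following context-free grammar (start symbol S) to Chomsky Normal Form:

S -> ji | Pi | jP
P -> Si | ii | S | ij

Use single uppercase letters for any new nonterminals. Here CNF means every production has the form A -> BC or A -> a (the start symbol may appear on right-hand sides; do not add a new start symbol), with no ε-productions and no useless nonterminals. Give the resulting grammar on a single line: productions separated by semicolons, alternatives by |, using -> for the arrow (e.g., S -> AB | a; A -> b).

S -> BA | BP | PA; A -> i; B -> j; P -> AA | AB | BA | BP | PA | SA

No ε-productions.
After unit-elimination: S -> Pi | jP | ji; P -> Pi | Si | ii | ij | jP | ji.
TERM: introduce A -> i, B -> j and substitute in every rule of length ≥2.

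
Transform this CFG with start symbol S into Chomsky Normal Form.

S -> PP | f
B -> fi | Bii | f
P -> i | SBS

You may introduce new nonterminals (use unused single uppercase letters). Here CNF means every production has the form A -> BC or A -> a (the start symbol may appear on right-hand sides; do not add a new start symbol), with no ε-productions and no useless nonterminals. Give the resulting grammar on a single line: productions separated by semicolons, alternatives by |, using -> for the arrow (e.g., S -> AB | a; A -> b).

No ε-productions.
No unit productions to eliminate.
TERM: introduce C -> f, A -> i and substitute in every rule of length ≥2.
BIN: B -> BAA becomes B -> BD, D -> AA; P -> SBS becomes P -> SE, E -> BS.

S -> f | PP; A -> i; B -> f | BD | CA; C -> f; D -> AA; E -> BS; P -> i | SE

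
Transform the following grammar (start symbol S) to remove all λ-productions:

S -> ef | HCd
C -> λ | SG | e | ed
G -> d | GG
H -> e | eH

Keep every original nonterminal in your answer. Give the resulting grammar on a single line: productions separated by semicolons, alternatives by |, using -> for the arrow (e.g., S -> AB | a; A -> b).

S -> Hd | ef | HCd; C -> e | SG | ed; G -> d | GG; H -> e | eH

Nullable set: {C}.
S -> HCd: C nullable, giving HCd | Hd.
Drop C -> λ.
Unchanged (no nullable symbols): S -> ef; C -> SG; C -> e; C -> ed; G -> GG; G -> d; H -> e; H -> eH.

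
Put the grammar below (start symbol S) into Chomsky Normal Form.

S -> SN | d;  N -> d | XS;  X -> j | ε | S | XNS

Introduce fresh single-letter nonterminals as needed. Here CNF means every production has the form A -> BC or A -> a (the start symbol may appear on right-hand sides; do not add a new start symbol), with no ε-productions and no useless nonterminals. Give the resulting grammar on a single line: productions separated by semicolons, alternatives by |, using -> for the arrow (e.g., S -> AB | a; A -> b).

Nullable: {X}; after ε-elimination: S -> d | SN; N -> S | d | XS; X -> S | j | NS | XNS.
After unit-elimination: S -> d | SN; N -> d | SN | XS; X -> d | j | NS | SN | XNS.
BIN: X -> XNS becomes X -> XA, A -> NS.

S -> d | SN; A -> NS; N -> d | SN | XS; X -> d | j | NS | SN | XA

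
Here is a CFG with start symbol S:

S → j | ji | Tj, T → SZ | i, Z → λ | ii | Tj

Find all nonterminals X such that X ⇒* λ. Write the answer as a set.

{Z}

Directly nullable (have an ε-rule): {Z}.
Not nullable: S, T — each has a terminal in every rule's right-hand side or depends on a non-nullable symbol.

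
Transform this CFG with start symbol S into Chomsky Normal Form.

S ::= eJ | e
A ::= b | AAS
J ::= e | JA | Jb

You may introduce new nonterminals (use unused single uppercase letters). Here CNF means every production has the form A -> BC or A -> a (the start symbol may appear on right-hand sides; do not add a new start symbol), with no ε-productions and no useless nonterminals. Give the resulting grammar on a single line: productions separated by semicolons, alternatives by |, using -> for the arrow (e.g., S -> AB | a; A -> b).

No ε-productions.
No unit productions to eliminate.
TERM: introduce B -> b, C -> e and substitute in every rule of length ≥2.
BIN: A -> AAS becomes A -> AD, D -> AS.

S -> e | CJ; A -> b | AD; B -> b; C -> e; D -> AS; J -> e | JA | JB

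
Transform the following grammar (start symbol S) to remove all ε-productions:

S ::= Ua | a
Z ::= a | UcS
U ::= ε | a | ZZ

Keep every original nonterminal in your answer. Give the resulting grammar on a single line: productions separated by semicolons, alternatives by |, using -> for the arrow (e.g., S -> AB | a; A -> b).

Nullable set: {U}.
S -> Ua: U nullable, giving Ua | a.
Drop U -> ε.
Z -> UcS: U nullable, giving UcS | cS.
Unchanged (no nullable symbols): S -> a; U -> ZZ; U -> a; Z -> a.

S -> a | Ua; U -> a | ZZ; Z -> a | cS | UcS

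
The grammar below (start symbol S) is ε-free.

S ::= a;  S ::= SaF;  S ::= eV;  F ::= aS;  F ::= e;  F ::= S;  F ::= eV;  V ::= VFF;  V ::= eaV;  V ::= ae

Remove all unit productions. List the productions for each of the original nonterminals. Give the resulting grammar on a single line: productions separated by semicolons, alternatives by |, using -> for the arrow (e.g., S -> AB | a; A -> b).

Unit productions: F->S.
Unit pairs (A ⇒* B via units): (F,S).
S: inherits non-unit rules of {S} → SaF | a | eV.
F: inherits non-unit rules of {F, S} → SaF | a | aS | e | eV.
V: inherits non-unit rules of {V} → VFF | ae | eaV.

S -> a | eV | SaF; F -> a | e | aS | eV | SaF; V -> ae | VFF | eaV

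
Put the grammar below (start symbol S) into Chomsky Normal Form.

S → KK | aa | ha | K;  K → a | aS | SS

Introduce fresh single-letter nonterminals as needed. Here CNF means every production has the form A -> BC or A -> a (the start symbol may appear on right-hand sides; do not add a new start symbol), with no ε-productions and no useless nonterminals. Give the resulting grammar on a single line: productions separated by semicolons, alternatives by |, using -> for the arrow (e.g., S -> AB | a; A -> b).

No ε-productions.
After unit-elimination: S -> a | KK | SS | aS | aa | ha; K -> a | SS | aS.
TERM: introduce A -> a, B -> h and substitute in every rule of length ≥2.

S -> a | AA | AS | BA | KK | SS; A -> a; B -> h; K -> a | AS | SS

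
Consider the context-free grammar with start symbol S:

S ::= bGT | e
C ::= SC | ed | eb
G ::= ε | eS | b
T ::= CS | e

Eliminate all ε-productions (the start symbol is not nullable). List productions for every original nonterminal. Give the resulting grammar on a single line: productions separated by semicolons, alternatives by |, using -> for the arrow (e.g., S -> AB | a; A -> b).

Nullable set: {G}.
S -> bGT: G nullable, giving bGT | bT.
Drop G -> ε.
Unchanged (no nullable symbols): S -> e; C -> SC; C -> eb; C -> ed; G -> b; G -> eS; T -> CS; T -> e.

S -> e | bT | bGT; C -> SC | eb | ed; G -> b | eS; T -> e | CS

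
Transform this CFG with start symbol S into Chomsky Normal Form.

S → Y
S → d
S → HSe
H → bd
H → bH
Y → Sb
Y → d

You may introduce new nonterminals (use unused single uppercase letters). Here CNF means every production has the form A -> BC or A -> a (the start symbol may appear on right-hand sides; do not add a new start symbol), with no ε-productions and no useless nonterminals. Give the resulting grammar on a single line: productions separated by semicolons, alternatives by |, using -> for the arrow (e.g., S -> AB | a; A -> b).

S -> d | HD | SA; A -> b; B -> d; C -> e; D -> SC; H -> AB | AH

No ε-productions.
After unit-elimination: S -> d | Sb | HSe; H -> bH | bd; Y -> d | Sb.
TERM: introduce A -> b, B -> d, C -> e and substitute in every rule of length ≥2.
BIN: S -> HSC becomes S -> HD, D -> SC.
Drop unreachable/unproductive: Y.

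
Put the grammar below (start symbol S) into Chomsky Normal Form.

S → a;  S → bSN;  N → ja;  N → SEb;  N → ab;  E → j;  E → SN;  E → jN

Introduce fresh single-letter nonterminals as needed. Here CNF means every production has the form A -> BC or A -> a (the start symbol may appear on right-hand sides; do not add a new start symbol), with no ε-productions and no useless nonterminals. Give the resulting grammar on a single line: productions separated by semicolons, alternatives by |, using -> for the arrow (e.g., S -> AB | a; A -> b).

S -> a | BF; A -> j; B -> b; C -> a; D -> EB; E -> j | AN | SN; F -> SN; N -> AC | CB | SD

No ε-productions.
No unit productions to eliminate.
TERM: introduce C -> a, B -> b, A -> j and substitute in every rule of length ≥2.
BIN: N -> SEB becomes N -> SD, D -> EB; S -> BSN becomes S -> BF, F -> SN.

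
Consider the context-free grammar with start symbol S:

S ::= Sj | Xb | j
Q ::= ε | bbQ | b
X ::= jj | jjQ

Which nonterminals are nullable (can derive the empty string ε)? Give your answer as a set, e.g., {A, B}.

{Q}

Directly nullable (have an ε-rule): {Q}.
Not nullable: S, X — each has a terminal in every rule's right-hand side or depends on a non-nullable symbol.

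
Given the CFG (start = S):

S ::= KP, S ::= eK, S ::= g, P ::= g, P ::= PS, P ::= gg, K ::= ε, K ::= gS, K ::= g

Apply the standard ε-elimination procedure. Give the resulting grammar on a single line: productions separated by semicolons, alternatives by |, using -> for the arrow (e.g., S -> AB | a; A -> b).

S -> P | e | g | KP | eK; K -> g | gS; P -> g | PS | gg

Nullable set: {K}.
S -> KP: K nullable, giving KP | P.
S -> eK: K nullable, giving e | eK.
Drop K -> ε.
Unchanged (no nullable symbols): S -> g; K -> g; K -> gS; P -> PS; P -> g; P -> gg.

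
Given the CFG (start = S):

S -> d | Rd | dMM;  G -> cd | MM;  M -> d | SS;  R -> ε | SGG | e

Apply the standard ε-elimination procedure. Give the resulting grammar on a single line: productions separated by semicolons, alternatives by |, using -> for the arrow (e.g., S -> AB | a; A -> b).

Nullable set: {R}.
S -> Rd: R nullable, giving Rd | d.
Drop R -> ε.
Unchanged (no nullable symbols): S -> d; S -> dMM; G -> MM; G -> cd; M -> SS; M -> d; R -> SGG; R -> e.

S -> d | Rd | dMM; G -> MM | cd; M -> d | SS; R -> e | SGG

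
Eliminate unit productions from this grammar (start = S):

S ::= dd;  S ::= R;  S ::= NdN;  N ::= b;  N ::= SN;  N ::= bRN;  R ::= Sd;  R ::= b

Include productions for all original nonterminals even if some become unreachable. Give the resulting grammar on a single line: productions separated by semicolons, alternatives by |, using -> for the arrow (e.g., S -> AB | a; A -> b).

Unit productions: S->R.
Unit pairs (A ⇒* B via units): (S,R).
S: inherits non-unit rules of {R, S} → NdN | Sd | b | dd.
N: inherits non-unit rules of {N} → SN | b | bRN.
R: inherits non-unit rules of {R} → Sd | b.

S -> b | Sd | dd | NdN; N -> b | SN | bRN; R -> b | Sd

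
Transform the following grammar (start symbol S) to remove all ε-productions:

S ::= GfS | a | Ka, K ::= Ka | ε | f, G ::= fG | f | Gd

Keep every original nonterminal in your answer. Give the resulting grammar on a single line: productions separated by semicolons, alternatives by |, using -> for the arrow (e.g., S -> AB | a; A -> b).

Nullable set: {K}.
S -> Ka: K nullable, giving Ka | a.
Drop K -> ε.
K -> Ka: K nullable, giving Ka | a.
Unchanged (no nullable symbols): S -> GfS; S -> a; G -> Gd; G -> f; G -> fG; K -> f.

S -> a | Ka | GfS; G -> f | Gd | fG; K -> a | f | Ka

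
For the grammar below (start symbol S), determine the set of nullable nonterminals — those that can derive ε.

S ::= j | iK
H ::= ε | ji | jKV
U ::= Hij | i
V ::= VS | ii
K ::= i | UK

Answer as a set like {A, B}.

Directly nullable (have an ε-rule): {H}.
Not nullable: K, S, U, V — each has a terminal in every rule's right-hand side or depends on a non-nullable symbol.

{H}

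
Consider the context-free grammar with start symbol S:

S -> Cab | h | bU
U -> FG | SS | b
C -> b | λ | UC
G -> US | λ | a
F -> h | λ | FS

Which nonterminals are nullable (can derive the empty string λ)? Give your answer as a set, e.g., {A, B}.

Directly nullable (have an ε-rule): {C, F, G}.
U is nullable via U -> FG (every symbol on the right is already known nullable).
Not nullable: S — each has a terminal in every rule's right-hand side or depends on a non-nullable symbol.

{C, F, G, U}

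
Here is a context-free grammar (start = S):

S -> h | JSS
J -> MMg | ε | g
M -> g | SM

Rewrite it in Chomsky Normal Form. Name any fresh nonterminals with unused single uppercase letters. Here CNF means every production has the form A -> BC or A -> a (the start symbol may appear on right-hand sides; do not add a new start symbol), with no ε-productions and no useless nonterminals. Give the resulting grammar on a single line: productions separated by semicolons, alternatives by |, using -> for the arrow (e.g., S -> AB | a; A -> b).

S -> h | JC | SS; A -> g; B -> MA; C -> SS; J -> g | MB; M -> g | SM

Nullable: {J}; after ε-elimination: S -> h | SS | JSS; J -> g | MMg; M -> g | SM.
No unit productions to eliminate.
TERM: introduce A -> g and substitute in every rule of length ≥2.
BIN: J -> MMA becomes J -> MB, B -> MA; S -> JSS becomes S -> JC, C -> SS.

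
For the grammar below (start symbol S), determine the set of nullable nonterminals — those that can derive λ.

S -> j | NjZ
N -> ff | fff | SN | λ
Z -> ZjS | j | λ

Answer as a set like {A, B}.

Directly nullable (have an ε-rule): {N, Z}.
Not nullable: S — each has a terminal in every rule's right-hand side or depends on a non-nullable symbol.

{N, Z}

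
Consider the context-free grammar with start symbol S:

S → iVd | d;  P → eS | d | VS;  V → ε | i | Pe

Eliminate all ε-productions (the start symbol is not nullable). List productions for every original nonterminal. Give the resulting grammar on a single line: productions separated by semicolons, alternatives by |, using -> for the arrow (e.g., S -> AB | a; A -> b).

S -> d | id | iVd; P -> S | d | VS | eS; V -> i | Pe

Nullable set: {V}.
S -> iVd: V nullable, giving iVd | id.
P -> VS: V nullable, giving S | VS.
Drop V -> ε.
Unchanged (no nullable symbols): S -> d; P -> d; P -> eS; V -> Pe; V -> i.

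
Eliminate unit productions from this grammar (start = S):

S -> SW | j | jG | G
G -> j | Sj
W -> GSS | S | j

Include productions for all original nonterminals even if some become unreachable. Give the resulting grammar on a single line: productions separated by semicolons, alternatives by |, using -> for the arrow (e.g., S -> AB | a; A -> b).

Unit productions: S->G, W->S.
Unit pairs (A ⇒* B via units): (S,G), (W,G), (W,S).
S: inherits non-unit rules of {G, S} → SW | Sj | j | jG.
G: inherits non-unit rules of {G} → Sj | j.
W: inherits non-unit rules of {G, S, W} → GSS | SW | Sj | j | jG.

S -> j | SW | Sj | jG; G -> j | Sj; W -> j | SW | Sj | jG | GSS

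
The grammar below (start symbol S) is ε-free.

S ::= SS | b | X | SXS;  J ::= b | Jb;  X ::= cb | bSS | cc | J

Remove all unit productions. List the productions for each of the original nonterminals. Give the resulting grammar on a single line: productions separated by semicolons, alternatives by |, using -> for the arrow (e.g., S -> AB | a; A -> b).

Unit productions: S->X, X->J.
Unit pairs (A ⇒* B via units): (S,J), (S,X), (X,J).
S: inherits non-unit rules of {J, S, X} → Jb | SS | SXS | b | bSS | cb | cc.
J: inherits non-unit rules of {J} → Jb | b.
X: inherits non-unit rules of {J, X} → Jb | b | bSS | cb | cc.

S -> b | Jb | SS | cb | cc | SXS | bSS; J -> b | Jb; X -> b | Jb | cb | cc | bSS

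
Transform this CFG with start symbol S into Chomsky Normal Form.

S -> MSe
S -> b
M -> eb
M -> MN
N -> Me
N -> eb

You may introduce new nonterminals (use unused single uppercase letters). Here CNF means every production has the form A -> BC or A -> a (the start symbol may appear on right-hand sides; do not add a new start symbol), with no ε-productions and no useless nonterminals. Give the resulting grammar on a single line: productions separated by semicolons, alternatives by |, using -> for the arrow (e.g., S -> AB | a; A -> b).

S -> b | MC; A -> e; B -> b; C -> SA; M -> AB | MN; N -> AB | MA

No ε-productions.
No unit productions to eliminate.
TERM: introduce B -> b, A -> e and substitute in every rule of length ≥2.
BIN: S -> MSA becomes S -> MC, C -> SA.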